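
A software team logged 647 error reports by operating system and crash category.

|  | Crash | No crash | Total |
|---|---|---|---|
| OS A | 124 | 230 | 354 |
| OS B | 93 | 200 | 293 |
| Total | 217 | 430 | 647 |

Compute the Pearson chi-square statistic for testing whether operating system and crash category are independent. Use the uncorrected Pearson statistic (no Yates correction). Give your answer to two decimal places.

0.78

Grand total N = 647.
Expected counts (row total × column total / N):
  OS A, Crash: 354×217/647 = 118.730
  OS A, No crash: 354×430/647 = 235.270
  OS B, Crash: 293×217/647 = 98.270
  OS B, No crash: 293×430/647 = 194.730
Contributions (O − E)²/E:
  (124 − 118.730)²/118.730 = 0.2339
  (230 − 235.270)²/235.270 = 0.1180
  (93 − 98.270)²/98.270 = 0.2826
  (200 − 194.730)²/194.730 = 0.1426
χ² = 0.2339 + 0.1180 + 0.2826 + 0.1426 = 0.78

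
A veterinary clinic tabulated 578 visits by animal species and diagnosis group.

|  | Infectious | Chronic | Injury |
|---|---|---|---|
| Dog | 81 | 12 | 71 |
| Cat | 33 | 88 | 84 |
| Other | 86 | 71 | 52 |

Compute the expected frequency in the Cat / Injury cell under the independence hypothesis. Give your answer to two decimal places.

73.42

Row total (Cat) = 205; column total (Injury) = 207; grand total N = 578.
Expected count = (row total × column total) / N = 205 × 207 / 578 = 73.42.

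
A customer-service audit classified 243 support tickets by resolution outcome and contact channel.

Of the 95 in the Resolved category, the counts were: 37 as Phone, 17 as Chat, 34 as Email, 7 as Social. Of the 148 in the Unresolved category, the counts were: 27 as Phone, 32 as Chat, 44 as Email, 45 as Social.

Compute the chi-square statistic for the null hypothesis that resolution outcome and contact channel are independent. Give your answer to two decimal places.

24.83

Row totals: 95, 148. Column totals: 64, 49, 78, 52. Grand total N = 243.
Expected counts (row total × column total / N):
  Resolved, Phone: 95×64/243 = 25.021
  Resolved, Chat: 95×49/243 = 19.156
  Resolved, Email: 95×78/243 = 30.494
  Resolved, Social: 95×52/243 = 20.329
  Unresolved, Phone: 148×64/243 = 38.979
  Unresolved, Chat: 148×49/243 = 29.844
  Unresolved, Email: 148×78/243 = 47.506
  Unresolved, Social: 148×52/243 = 31.671
Contributions (O − E)²/E:
  (37 − 25.021)²/25.021 = 5.7350
  (17 − 19.156)²/19.156 = 0.2427
  (34 − 30.494)²/30.494 = 0.4031
  (7 − 20.329)²/20.329 = 8.7393
  (27 − 38.979)²/38.979 = 3.6814
  (32 − 29.844)²/29.844 = 0.1558
  (44 − 47.506)²/47.506 = 0.2587
  (45 − 31.671)²/31.671 = 5.6096
χ² = 5.7350 + 0.2427 + 0.4031 + 8.7393 + 3.6814 + 0.1558 + 0.2587 + 5.6096 = 24.83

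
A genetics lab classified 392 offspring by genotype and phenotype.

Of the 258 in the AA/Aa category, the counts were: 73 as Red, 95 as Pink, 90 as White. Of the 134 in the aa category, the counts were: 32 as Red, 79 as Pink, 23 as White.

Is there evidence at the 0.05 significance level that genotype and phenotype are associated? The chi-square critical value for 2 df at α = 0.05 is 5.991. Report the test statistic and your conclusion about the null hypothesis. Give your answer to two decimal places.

19.98; reject H₀

Row totals: 258, 134. Column totals: 105, 174, 113. Grand total N = 392.
Expected counts (row total × column total / N):
  AA/Aa, Red: 258×105/392 = 69.107
  AA/Aa, Pink: 258×174/392 = 114.520
  AA/Aa, White: 258×113/392 = 74.372
  aa, Red: 134×105/392 = 35.893
  aa, Pink: 134×174/392 = 59.480
  aa, White: 134×113/392 = 38.628
Contributions (O − E)²/E:
  (73 − 69.107)²/69.107 = 0.2193
  (95 − 114.520)²/114.520 = 3.3272
  (90 − 74.372)²/74.372 = 3.2840
  (32 − 35.893)²/35.893 = 0.4222
  (79 − 59.480)²/59.480 = 6.4060
  (23 − 38.628)²/38.628 = 6.3227
χ² = 0.2193 + 3.3272 + 3.2840 + 0.4222 + 6.4060 + 6.3227 = 19.98
df = (2−1)(3−1) = 2. Since 19.98 > 5.991, reject the null hypothesis of independence at α = 0.05.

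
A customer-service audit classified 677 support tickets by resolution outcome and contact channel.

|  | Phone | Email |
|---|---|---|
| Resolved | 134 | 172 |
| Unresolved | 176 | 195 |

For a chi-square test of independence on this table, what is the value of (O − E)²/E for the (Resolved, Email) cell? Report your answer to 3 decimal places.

0.226

Row total (Resolved) = 306; column total (Email) = 367; N = 677.
Expected count E = 306 × 367 / 677 = 165.8818.
Contribution = (O − E)²/E = (172 − 165.8818)² / 165.8818 = 0.226.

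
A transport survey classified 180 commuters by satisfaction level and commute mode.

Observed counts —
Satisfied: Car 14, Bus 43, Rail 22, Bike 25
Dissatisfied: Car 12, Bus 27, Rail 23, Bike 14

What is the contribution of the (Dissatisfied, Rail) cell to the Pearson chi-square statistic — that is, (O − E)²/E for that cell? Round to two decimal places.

0.84

Row total (Dissatisfied) = 76; column total (Rail) = 45; N = 180.
Expected count E = 76 × 45 / 180 = 19.000.
Contribution = (O − E)²/E = (23 − 19.000)² / 19.000 = 0.84.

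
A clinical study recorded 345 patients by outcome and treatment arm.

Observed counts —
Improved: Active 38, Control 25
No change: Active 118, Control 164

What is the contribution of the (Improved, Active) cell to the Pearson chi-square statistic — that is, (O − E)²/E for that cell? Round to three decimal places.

Row total (Improved) = 63; column total (Active) = 156; N = 345.
Expected count E = 63 × 156 / 345 = 28.4870.
Contribution = (O − E)²/E = (38 − 28.4870)² / 28.4870 = 3.177.

3.177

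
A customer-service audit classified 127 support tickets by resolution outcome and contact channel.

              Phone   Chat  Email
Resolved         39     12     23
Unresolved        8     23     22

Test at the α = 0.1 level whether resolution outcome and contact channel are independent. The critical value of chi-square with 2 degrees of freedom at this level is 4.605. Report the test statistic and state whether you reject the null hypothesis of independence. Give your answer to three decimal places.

Row totals: 74, 53. Column totals: 47, 35, 45. Grand total N = 127.
Expected counts (row total × column total / N):
  Resolved, Phone: 74×47/127 = 27.3858
  Resolved, Chat: 74×35/127 = 20.3937
  Resolved, Email: 74×45/127 = 26.2205
  Unresolved, Phone: 53×47/127 = 19.6142
  Unresolved, Chat: 53×35/127 = 14.6063
  Unresolved, Email: 53×45/127 = 18.7795
Contributions (O − E)²/E:
  (39 − 27.3858)²/27.3858 = 4.9255
  (12 − 20.3937)²/20.3937 = 3.4547
  (23 − 26.2205)²/26.2205 = 0.3956
  (8 − 19.6142)²/19.6142 = 6.8771
  (23 − 14.6063)²/14.6063 = 4.8235
  (22 − 18.7795)²/18.7795 = 0.5523
χ² = 4.9255 + 3.4547 + 0.3956 + 6.8771 + 4.8235 + 0.5523 = 21.029
df = (2−1)(3−1) = 2. Since 21.029 > 4.605, reject the null hypothesis of independence at α = 0.1.

21.029; reject H₀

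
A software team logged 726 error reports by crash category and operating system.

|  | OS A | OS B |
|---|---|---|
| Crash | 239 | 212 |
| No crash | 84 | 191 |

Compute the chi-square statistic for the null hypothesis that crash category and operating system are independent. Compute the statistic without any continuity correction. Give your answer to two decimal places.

34.86

Row totals: 451, 275. Column totals: 323, 403. Grand total N = 726.
Expected counts (row total × column total / N):
  Crash, OS A: 451×323/726 = 200.652
  Crash, OS B: 451×403/726 = 250.348
  No crash, OS A: 275×323/726 = 122.348
  No crash, OS B: 275×403/726 = 152.652
Contributions (O − E)²/E:
  (239 − 200.652)²/200.652 = 7.3290
  (212 − 250.348)²/250.348 = 5.8741
  (84 − 122.348)²/122.348 = 12.0196
  (191 − 152.652)²/152.652 = 9.6335
χ² = 7.3290 + 5.8741 + 12.0196 + 9.6335 = 34.86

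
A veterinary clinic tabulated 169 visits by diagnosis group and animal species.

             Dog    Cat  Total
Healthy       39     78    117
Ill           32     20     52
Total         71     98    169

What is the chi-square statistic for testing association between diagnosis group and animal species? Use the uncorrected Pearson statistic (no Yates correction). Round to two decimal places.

Grand total N = 169.
Expected counts (row total × column total / N):
  Healthy, Dog: 117×71/169 = 49.154
  Healthy, Cat: 117×98/169 = 67.846
  Ill, Dog: 52×71/169 = 21.846
  Ill, Cat: 52×98/169 = 30.154
Contributions (O − E)²/E:
  (39 − 49.154)²/49.154 = 2.0976
  (78 − 67.846)²/67.846 = 1.5197
  (32 − 21.846)²/21.846 = 4.7196
  (20 − 30.154)²/30.154 = 3.4192
χ² = 2.0976 + 1.5197 + 4.7196 + 3.4192 = 11.76

11.76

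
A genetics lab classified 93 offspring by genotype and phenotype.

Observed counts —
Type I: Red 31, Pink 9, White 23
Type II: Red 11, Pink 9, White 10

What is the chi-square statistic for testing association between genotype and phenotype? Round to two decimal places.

3.36

Row totals: 63, 30. Column totals: 42, 18, 33. Grand total N = 93.
Expected counts (row total × column total / N):
  Type I, Red: 63×42/93 = 28.452
  Type I, Pink: 63×18/93 = 12.194
  Type I, White: 63×33/93 = 22.355
  Type II, Red: 30×42/93 = 13.548
  Type II, Pink: 30×18/93 = 5.806
  Type II, White: 30×33/93 = 10.645
Contributions (O − E)²/E:
  (31 − 28.452)²/28.452 = 0.2282
  (9 − 12.194)²/12.194 = 0.8366
  (23 − 22.355)²/22.355 = 0.0186
  (11 − 13.548)²/13.548 = 0.4792
  (9 − 5.806)²/5.806 = 1.7571
  (10 − 10.645)²/10.645 = 0.0391
χ² = 0.2282 + 0.8366 + 0.0186 + 0.4792 + 1.7571 + 0.0391 = 3.36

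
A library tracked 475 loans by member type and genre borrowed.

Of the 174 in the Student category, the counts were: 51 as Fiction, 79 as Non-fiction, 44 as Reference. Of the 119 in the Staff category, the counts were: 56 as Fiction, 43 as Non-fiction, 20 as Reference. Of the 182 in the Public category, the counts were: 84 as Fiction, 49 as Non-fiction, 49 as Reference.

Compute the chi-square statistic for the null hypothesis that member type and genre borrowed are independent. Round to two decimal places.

19.92

Row totals: 174, 119, 182. Column totals: 191, 171, 113. Grand total N = 475.
Expected counts (row total × column total / N):
  Student, Fiction: 174×191/475 = 69.966
  Student, Non-fiction: 174×171/475 = 62.640
  Student, Reference: 174×113/475 = 41.394
  Staff, Fiction: 119×191/475 = 47.851
  Staff, Non-fiction: 119×171/475 = 42.840
  Staff, Reference: 119×113/475 = 28.309
  Public, Fiction: 182×191/475 = 73.183
  Public, Non-fiction: 182×171/475 = 65.520
  Public, Reference: 182×113/475 = 43.297
Contributions (O − E)²/E:
  (51 − 69.966)²/69.966 = 5.1412
  (79 − 62.640)²/62.640 = 4.2728
  (44 − 41.394)²/41.394 = 0.1641
  (56 − 47.851)²/47.851 = 1.3878
  (43 − 42.840)²/42.840 = 0.0006
  (20 − 28.309)²/28.309 = 2.4388
  (84 − 73.183)²/73.183 = 1.5988
  (49 − 65.520)²/65.520 = 4.1653
  (49 − 43.297)²/43.297 = 0.7512
χ² = 5.1412 + 4.2728 + 0.1641 + 1.3878 + 0.0006 + 2.4388 + 1.5988 + 4.1653 + 0.7512 = 19.92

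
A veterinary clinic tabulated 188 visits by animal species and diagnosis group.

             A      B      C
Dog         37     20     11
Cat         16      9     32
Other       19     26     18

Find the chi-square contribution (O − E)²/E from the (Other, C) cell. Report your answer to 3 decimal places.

Row total (Other) = 63; column total (C) = 61; N = 188.
Expected count E = 63 × 61 / 188 = 20.4415.
Contribution = (O − E)²/E = (18 − 20.4415)² / 20.4415 = 0.292.

0.292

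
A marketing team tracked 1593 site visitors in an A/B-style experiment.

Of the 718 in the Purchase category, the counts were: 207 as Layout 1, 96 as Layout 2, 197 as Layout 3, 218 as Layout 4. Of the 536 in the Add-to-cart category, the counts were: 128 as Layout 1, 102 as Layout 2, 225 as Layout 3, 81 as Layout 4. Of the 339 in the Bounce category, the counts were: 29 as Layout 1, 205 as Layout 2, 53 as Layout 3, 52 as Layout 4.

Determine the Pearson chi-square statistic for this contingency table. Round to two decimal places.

348.26

Row totals: 718, 536, 339. Column totals: 364, 403, 475, 351. Grand total N = 1593.
Expected counts (row total × column total / N):
  Purchase, Layout 1: 718×364/1593 = 164.063
  Purchase, Layout 2: 718×403/1593 = 181.641
  Purchase, Layout 3: 718×475/1593 = 214.093
  Purchase, Layout 4: 718×351/1593 = 158.203
  Add-to-cart, Layout 1: 536×364/1593 = 122.476
  Add-to-cart, Layout 2: 536×403/1593 = 135.598
  Add-to-cart, Layout 3: 536×475/1593 = 159.824
  Add-to-cart, Layout 4: 536×351/1593 = 118.102
  Bounce, Layout 1: 339×364/1593 = 77.461
  Bounce, Layout 2: 339×403/1593 = 85.761
  Bounce, Layout 3: 339×475/1593 = 101.083
  Bounce, Layout 4: 339×351/1593 = 74.695
Contributions (O − E)²/E:
  (207 − 164.063)²/164.063 = 11.2371
  (96 − 181.641)²/181.641 = 40.3784
  (197 − 214.093)²/214.093 = 1.3647
  (218 − 158.203)²/158.203 = 22.6019
  (128 − 122.476)²/122.476 = 0.2491
  (102 − 135.598)²/135.598 = 8.3248
  (225 − 159.824)²/159.824 = 26.5787
  (81 − 118.102)²/118.102 = 11.6557
  (29 − 77.461)²/77.461 = 30.3181
  (205 − 85.761)²/85.761 = 165.7856
  (53 − 101.083)²/101.083 = 22.8720
  (52 − 74.695)²/74.695 = 6.8955
χ² = 11.2371 + 40.3784 + 1.3647 + 22.6019 + 0.2491 + 8.3248 + 26.5787 + 11.6557 + 30.3181 + 165.7856 + 22.8720 + 6.8955 = 348.26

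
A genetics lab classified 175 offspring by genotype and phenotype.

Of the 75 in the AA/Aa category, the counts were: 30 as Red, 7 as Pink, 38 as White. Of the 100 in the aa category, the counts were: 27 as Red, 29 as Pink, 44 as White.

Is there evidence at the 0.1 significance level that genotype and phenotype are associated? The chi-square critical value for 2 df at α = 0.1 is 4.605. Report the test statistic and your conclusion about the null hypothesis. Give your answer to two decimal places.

Row totals: 75, 100. Column totals: 57, 36, 82. Grand total N = 175.
Expected counts (row total × column total / N):
  AA/Aa, Red: 75×57/175 = 24.429
  AA/Aa, Pink: 75×36/175 = 15.429
  AA/Aa, White: 75×82/175 = 35.143
  aa, Red: 100×57/175 = 32.571
  aa, Pink: 100×36/175 = 20.571
  aa, White: 100×82/175 = 46.857
Contributions (O − E)²/E:
  (30 − 24.429)²/24.429 = 1.2705
  (7 − 15.429)²/15.429 = 4.6048
  (38 − 35.143)²/35.143 = 0.2323
  (27 − 32.571)²/32.571 = 0.9529
  (29 − 20.571)²/20.571 = 3.4538
  (44 − 46.857)²/46.857 = 0.1742
χ² = 1.2705 + 4.6048 + 0.2323 + 0.9529 + 3.4538 + 0.1742 = 10.69
df = (2−1)(3−1) = 2. Since 10.69 > 4.605, reject the null hypothesis of independence at α = 0.1.

10.69; reject H₀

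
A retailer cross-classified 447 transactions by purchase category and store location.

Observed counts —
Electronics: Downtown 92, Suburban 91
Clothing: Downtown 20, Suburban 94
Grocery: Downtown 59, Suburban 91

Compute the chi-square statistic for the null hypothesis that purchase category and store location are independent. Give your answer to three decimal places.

Row totals: 183, 114, 150. Column totals: 171, 276. Grand total N = 447.
Expected counts (row total × column total / N):
  Electronics, Downtown: 183×171/447 = 70.0067
  Electronics, Suburban: 183×276/447 = 112.9933
  Clothing, Downtown: 114×171/447 = 43.6107
  Clothing, Suburban: 114×276/447 = 70.3893
  Grocery, Downtown: 150×171/447 = 57.3826
  Grocery, Suburban: 150×276/447 = 92.6174
Contributions (O − E)²/E:
  (92 − 70.0067)²/70.0067 = 6.9094
  (91 − 112.9933)²/112.9933 = 4.2808
  (20 − 43.6107)²/43.6107 = 12.7828
  (94 − 70.3893)²/70.3893 = 7.9197
  (59 − 57.3826)²/57.3826 = 0.0456
  (91 − 92.6174)²/92.6174 = 0.0282
χ² = 6.9094 + 4.2808 + 12.7828 + 7.9197 + 0.0456 + 0.0282 = 31.967

31.967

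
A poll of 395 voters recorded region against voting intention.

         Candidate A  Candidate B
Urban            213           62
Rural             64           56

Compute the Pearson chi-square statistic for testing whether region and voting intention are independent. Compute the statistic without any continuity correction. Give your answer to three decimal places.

Row totals: 275, 120. Column totals: 277, 118. Grand total N = 395.
Expected counts (row total × column total / N):
  Urban, Candidate A: 275×277/395 = 192.8481
  Urban, Candidate B: 275×118/395 = 82.1519
  Rural, Candidate A: 120×277/395 = 84.1519
  Rural, Candidate B: 120×118/395 = 35.8481
Contributions (O − E)²/E:
  (213 − 192.8481)²/192.8481 = 2.1058
  (62 − 82.1519)²/82.1519 = 4.9433
  (64 − 84.1519)²/84.1519 = 4.8258
  (56 − 35.8481)²/35.8481 = 11.3283
χ² = 2.1058 + 4.9433 + 4.8258 + 11.3283 = 23.203

23.203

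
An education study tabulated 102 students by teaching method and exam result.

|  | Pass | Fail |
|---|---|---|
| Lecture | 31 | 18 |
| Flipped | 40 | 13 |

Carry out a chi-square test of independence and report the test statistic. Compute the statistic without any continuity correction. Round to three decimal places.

Row totals: 49, 53. Column totals: 71, 31. Grand total N = 102.
Expected counts (row total × column total / N):
  Lecture, Pass: 49×71/102 = 34.1078
  Lecture, Fail: 49×31/102 = 14.8922
  Flipped, Pass: 53×71/102 = 36.8922
  Flipped, Fail: 53×31/102 = 16.1078
Contributions (O − E)²/E:
  (31 − 34.1078)²/34.1078 = 0.2832
  (18 − 14.8922)²/14.8922 = 0.6486
  (40 − 36.8922)²/36.8922 = 0.2618
  (13 − 16.1078)²/16.1078 = 0.5996
χ² = 0.2832 + 0.6486 + 0.2618 + 0.5996 = 1.793

1.793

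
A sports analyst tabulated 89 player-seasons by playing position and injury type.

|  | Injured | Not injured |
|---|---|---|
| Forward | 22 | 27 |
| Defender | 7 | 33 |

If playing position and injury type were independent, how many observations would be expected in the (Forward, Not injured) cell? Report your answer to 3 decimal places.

Row total (Forward) = 49; column total (Not injured) = 60; grand total N = 89.
Expected count = (row total × column total) / N = 49 × 60 / 89 = 33.034.

33.034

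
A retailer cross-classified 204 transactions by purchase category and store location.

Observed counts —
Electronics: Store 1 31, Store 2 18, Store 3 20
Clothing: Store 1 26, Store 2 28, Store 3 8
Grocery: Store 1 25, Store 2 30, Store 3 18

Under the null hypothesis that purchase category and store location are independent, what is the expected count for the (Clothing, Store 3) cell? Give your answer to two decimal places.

13.98

Row total (Clothing) = 62; column total (Store 3) = 46; grand total N = 204.
Expected count = (row total × column total) / N = 62 × 46 / 204 = 13.98.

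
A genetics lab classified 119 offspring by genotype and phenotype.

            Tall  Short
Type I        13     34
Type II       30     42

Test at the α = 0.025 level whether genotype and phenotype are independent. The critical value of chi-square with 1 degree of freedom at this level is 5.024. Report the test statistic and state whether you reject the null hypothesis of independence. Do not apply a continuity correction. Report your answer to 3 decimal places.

2.418; fail to reject H₀

Row totals: 47, 72. Column totals: 43, 76. Grand total N = 119.
Expected counts (row total × column total / N):
  Type I, Tall: 47×43/119 = 16.9832
  Type I, Short: 47×76/119 = 30.0168
  Type II, Tall: 72×43/119 = 26.0168
  Type II, Short: 72×76/119 = 45.9832
Contributions (O − E)²/E:
  (13 − 16.9832)²/16.9832 = 0.9342
  (34 − 30.0168)²/30.0168 = 0.5286
  (30 − 26.0168)²/26.0168 = 0.6098
  (42 − 45.9832)²/45.9832 = 0.3450
χ² = 0.9342 + 0.5286 + 0.6098 + 0.3450 = 2.418
df = (2−1)(2−1) = 1. Since 2.418 < 5.024, fail to reject the null hypothesis of independence at α = 0.025.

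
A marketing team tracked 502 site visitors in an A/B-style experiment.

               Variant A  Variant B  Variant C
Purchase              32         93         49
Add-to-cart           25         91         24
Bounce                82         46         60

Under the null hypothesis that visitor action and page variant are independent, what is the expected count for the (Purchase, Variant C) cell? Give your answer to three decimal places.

Row total (Purchase) = 174; column total (Variant C) = 133; grand total N = 502.
Expected count = (row total × column total) / N = 174 × 133 / 502 = 46.100.

46.100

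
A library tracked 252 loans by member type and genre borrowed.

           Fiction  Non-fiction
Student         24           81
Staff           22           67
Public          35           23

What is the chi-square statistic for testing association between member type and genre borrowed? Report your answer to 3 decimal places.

27.550

Row totals: 105, 89, 58. Column totals: 81, 171. Grand total N = 252.
Expected counts (row total × column total / N):
  Student, Fiction: 105×81/252 = 33.75000
  Student, Non-fiction: 105×171/252 = 71.25000
  Staff, Fiction: 89×81/252 = 28.60714
  Staff, Non-fiction: 89×171/252 = 60.39286
  Public, Fiction: 58×81/252 = 18.64286
  Public, Non-fiction: 58×171/252 = 39.35714
Contributions (O − E)²/E:
  (24 − 33.75000)²/33.75000 = 2.8167
  (81 − 71.25000)²/71.25000 = 1.3342
  (22 − 28.60714)²/28.60714 = 1.5260
  (67 − 60.39286)²/60.39286 = 0.7228
  (35 − 18.64286)²/18.64286 = 14.3517
  (23 − 39.35714)²/39.35714 = 6.7982
χ² = 2.8167 + 1.3342 + 1.5260 + 0.7228 + 14.3517 + 6.7982 = 27.550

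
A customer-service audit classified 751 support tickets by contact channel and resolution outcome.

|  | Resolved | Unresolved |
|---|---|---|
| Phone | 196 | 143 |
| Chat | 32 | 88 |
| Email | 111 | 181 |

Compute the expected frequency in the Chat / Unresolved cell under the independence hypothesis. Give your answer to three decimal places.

Row total (Chat) = 120; column total (Unresolved) = 412; grand total N = 751.
Expected count = (row total × column total) / N = 120 × 412 / 751 = 65.832.

65.832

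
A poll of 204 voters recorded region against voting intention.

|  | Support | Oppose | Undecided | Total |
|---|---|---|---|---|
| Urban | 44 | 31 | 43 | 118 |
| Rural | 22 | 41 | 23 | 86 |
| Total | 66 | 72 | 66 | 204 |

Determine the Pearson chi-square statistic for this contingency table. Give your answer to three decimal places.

10.010

Grand total N = 204.
Expected counts (row total × column total / N):
  Urban, Support: 118×66/204 = 38.1765
  Urban, Oppose: 118×72/204 = 41.6471
  Urban, Undecided: 118×66/204 = 38.1765
  Rural, Support: 86×66/204 = 27.8235
  Rural, Oppose: 86×72/204 = 30.3529
  Rural, Undecided: 86×66/204 = 27.8235
Contributions (O − E)²/E:
  (44 − 38.1765)²/38.1765 = 0.8883
  (31 − 41.6471)²/41.6471 = 2.7219
  (43 − 38.1765)²/38.1765 = 0.6094
  (22 − 27.8235)²/27.8235 = 1.2189
  (41 − 30.3529)²/30.3529 = 3.7348
  (23 − 27.8235)²/27.8235 = 0.8362
χ² = 0.8883 + 2.7219 + 0.6094 + 1.2189 + 3.7348 + 0.8362 = 10.010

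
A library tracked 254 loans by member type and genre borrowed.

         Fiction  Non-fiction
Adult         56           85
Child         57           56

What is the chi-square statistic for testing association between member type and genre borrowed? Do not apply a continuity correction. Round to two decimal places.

Row totals: 141, 113. Column totals: 113, 141. Grand total N = 254.
Expected counts (row total × column total / N):
  Adult, Fiction: 141×113/254 = 62.728
  Adult, Non-fiction: 141×141/254 = 78.272
  Child, Fiction: 113×113/254 = 50.272
  Child, Non-fiction: 113×141/254 = 62.728
Contributions (O − E)²/E:
  (56 − 62.728)²/62.728 = 0.7216
  (85 − 78.272)²/78.272 = 0.5783
  (57 − 50.272)²/50.272 = 0.9004
  (56 − 62.728)²/62.728 = 0.7216
χ² = 0.7216 + 0.5783 + 0.9004 + 0.7216 = 2.92

2.92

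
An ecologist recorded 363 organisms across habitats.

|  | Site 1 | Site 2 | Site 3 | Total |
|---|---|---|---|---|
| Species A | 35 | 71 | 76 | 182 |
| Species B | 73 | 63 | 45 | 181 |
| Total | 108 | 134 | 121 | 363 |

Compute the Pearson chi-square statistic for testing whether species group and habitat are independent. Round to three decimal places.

21.788

Grand total N = 363.
Expected counts (row total × column total / N):
  Species A, Site 1: 182×108/363 = 54.1488
  Species A, Site 2: 182×134/363 = 67.1846
  Species A, Site 3: 182×121/363 = 60.6667
  Species B, Site 1: 181×108/363 = 53.8512
  Species B, Site 2: 181×134/363 = 66.8154
  Species B, Site 3: 181×121/363 = 60.3333
Contributions (O − E)²/E:
  (35 − 54.1488)²/54.1488 = 6.7716
  (71 − 67.1846)²/67.1846 = 0.2167
  (76 − 60.6667)²/60.6667 = 3.8754
  (73 − 53.8512)²/53.8512 = 6.8091
  (63 − 66.8154)²/66.8154 = 0.2179
  (45 − 60.3333)²/60.3333 = 3.8969
χ² = 6.7716 + 0.2167 + 3.8754 + 6.8091 + 0.2179 + 3.8969 = 21.788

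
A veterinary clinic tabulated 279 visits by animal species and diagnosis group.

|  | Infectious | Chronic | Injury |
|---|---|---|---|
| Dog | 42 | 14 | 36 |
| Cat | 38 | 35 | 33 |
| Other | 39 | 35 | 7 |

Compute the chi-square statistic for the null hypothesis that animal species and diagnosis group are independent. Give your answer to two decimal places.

29.26

Row totals: 92, 106, 81. Column totals: 119, 84, 76. Grand total N = 279.
Expected counts (row total × column total / N):
  Dog, Infectious: 92×119/279 = 39.240
  Dog, Chronic: 92×84/279 = 27.699
  Dog, Injury: 92×76/279 = 25.061
  Cat, Infectious: 106×119/279 = 45.211
  Cat, Chronic: 106×84/279 = 31.914
  Cat, Injury: 106×76/279 = 28.875
  Other, Infectious: 81×119/279 = 34.548
  Other, Chronic: 81×84/279 = 24.387
  Other, Injury: 81×76/279 = 22.065
Contributions (O − E)²/E:
  (42 − 39.240)²/39.240 = 0.1941
  (14 − 27.699)²/27.699 = 6.7751
  (36 − 25.061)²/25.061 = 4.7748
  (38 − 45.211)²/45.211 = 1.1501
  (35 − 31.914)²/31.914 = 0.2984
  (33 − 28.875)²/28.875 = 0.5893
  (39 − 34.548)²/34.548 = 0.5737
  (35 − 24.387)²/24.387 = 4.6187
  (7 − 22.065)²/22.065 = 10.2857
χ² = 0.1941 + 6.7751 + 4.7748 + 1.1501 + 0.2984 + 0.5893 + 0.5737 + 4.6187 + 10.2857 = 29.26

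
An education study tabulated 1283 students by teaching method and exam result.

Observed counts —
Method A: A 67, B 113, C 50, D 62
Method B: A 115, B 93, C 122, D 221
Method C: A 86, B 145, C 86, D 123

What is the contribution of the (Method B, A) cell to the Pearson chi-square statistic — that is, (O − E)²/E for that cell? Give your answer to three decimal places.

0.000

Row total (Method B) = 551; column total (A) = 268; N = 1283.
Expected count E = 551 × 268 / 1283 = 115.0959.
Contribution = (O − E)²/E = (115 − 115.0959)² / 115.0959 = 0.000.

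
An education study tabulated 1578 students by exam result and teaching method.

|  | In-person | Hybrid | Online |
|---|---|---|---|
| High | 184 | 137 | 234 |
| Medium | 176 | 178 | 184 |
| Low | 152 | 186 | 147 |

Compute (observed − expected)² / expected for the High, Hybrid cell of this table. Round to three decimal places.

8.724

Row total (High) = 555; column total (Hybrid) = 501; N = 1578.
Expected count E = 555 × 501 / 1578 = 176.2072.
Contribution = (O − E)²/E = (137 − 176.2072)² / 176.2072 = 8.724.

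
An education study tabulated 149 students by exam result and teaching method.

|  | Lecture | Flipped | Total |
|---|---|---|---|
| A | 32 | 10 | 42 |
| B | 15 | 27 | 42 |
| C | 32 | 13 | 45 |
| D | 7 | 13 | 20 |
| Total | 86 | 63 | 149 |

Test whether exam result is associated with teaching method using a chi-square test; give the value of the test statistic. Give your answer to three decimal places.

21.742

Grand total N = 149.
Expected counts (row total × column total / N):
  A, Lecture: 42×86/149 = 24.2416
  A, Flipped: 42×63/149 = 17.7584
  B, Lecture: 42×86/149 = 24.2416
  B, Flipped: 42×63/149 = 17.7584
  C, Lecture: 45×86/149 = 25.9732
  C, Flipped: 45×63/149 = 19.0268
  D, Lecture: 20×86/149 = 11.5436
  D, Flipped: 20×63/149 = 8.4564
Contributions (O − E)²/E:
  (32 − 24.2416)²/24.2416 = 2.4830
  (10 − 17.7584)²/17.7584 = 3.3895
  (15 − 24.2416)²/24.2416 = 3.5232
  (27 − 17.7584)²/17.7584 = 4.8094
  (32 − 25.9732)²/25.9732 = 1.3985
  (13 − 19.0268)²/19.0268 = 1.9090
  (7 − 11.5436)²/11.5436 = 1.7884
  (13 − 8.4564)²/8.4564 = 2.4413
χ² = 2.4830 + 3.3895 + 3.5232 + 4.8094 + 1.3985 + 1.9090 + 1.7884 + 2.4413 = 21.742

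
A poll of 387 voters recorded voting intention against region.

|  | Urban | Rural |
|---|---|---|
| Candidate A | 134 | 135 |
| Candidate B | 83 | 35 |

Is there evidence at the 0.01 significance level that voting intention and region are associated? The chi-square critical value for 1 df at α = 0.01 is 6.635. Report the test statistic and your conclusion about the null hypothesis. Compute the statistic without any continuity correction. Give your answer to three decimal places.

Row totals: 269, 118. Column totals: 217, 170. Grand total N = 387.
Expected counts (row total × column total / N):
  Candidate A, Urban: 269×217/387 = 150.8346
  Candidate A, Rural: 269×170/387 = 118.1654
  Candidate B, Urban: 118×217/387 = 66.1654
  Candidate B, Rural: 118×170/387 = 51.8346
Contributions (O − E)²/E:
  (134 − 150.8346)²/150.8346 = 1.8789
  (135 − 118.1654)²/118.1654 = 2.3984
  (83 − 66.1654)²/66.1654 = 4.2833
  (35 − 51.8346)²/51.8346 = 5.4675
χ² = 1.8789 + 2.3984 + 4.2833 + 5.4675 = 14.028
df = (2−1)(2−1) = 1. Since 14.028 > 6.635, reject the null hypothesis of independence at α = 0.01.

14.028; reject H₀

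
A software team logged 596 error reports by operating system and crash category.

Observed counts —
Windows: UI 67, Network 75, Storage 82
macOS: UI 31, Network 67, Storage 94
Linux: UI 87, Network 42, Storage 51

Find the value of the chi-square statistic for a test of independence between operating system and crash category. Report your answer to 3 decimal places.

46.553

Row totals: 224, 192, 180. Column totals: 185, 184, 227. Grand total N = 596.
Expected counts (row total × column total / N):
  Windows, UI: 224×185/596 = 69.5302
  Windows, Network: 224×184/596 = 69.1544
  Windows, Storage: 224×227/596 = 85.3154
  macOS, UI: 192×185/596 = 59.5973
  macOS, Network: 192×184/596 = 59.2752
  macOS, Storage: 192×227/596 = 73.1275
  Linux, UI: 180×185/596 = 55.8725
  Linux, Network: 180×184/596 = 55.5705
  Linux, Storage: 180×227/596 = 68.5570
Contributions (O − E)²/E:
  (67 − 69.5302)²/69.5302 = 0.0921
  (75 − 69.1544)²/69.1544 = 0.4941
  (82 − 85.3154)²/85.3154 = 0.1288
  (31 − 59.5973)²/59.5973 = 13.7222
  (67 − 59.2752)²/59.2752 = 1.0067
  (94 − 73.1275)²/73.1275 = 5.9576
  (87 − 55.8725)²/55.8725 = 17.3416
  (42 − 55.5705)²/55.5705 = 3.3140
  (51 − 68.5570)²/68.5570 = 4.4962
χ² = 0.0921 + 0.4941 + 0.1288 + 13.7222 + 1.0067 + 5.9576 + 17.3416 + 3.3140 + 4.4962 = 46.553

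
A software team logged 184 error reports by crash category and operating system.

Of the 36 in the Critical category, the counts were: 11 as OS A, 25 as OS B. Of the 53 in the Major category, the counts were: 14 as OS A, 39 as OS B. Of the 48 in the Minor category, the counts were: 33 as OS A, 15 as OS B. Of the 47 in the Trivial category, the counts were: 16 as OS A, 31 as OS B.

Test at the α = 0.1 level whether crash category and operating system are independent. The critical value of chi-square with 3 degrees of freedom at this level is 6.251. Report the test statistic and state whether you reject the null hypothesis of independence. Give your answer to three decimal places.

22.596; reject H₀

Row totals: 36, 53, 48, 47. Column totals: 74, 110. Grand total N = 184.
Expected counts (row total × column total / N):
  Critical, OS A: 36×74/184 = 14.4783
  Critical, OS B: 36×110/184 = 21.5217
  Major, OS A: 53×74/184 = 21.3152
  Major, OS B: 53×110/184 = 31.6848
  Minor, OS A: 48×74/184 = 19.3043
  Minor, OS B: 48×110/184 = 28.6957
  Trivial, OS A: 47×74/184 = 18.9022
  Trivial, OS B: 47×110/184 = 28.0978
Contributions (O − E)²/E:
  (11 − 14.4783)²/14.4783 = 0.8356
  (25 − 21.5217)²/21.5217 = 0.5622
  (14 − 21.3152)²/21.3152 = 2.5105
  (39 − 31.6848)²/31.6848 = 1.6889
  (33 − 19.3043)²/19.3043 = 9.7166
  (15 − 28.6957)²/28.6957 = 6.5366
  (16 − 18.9022)²/18.9022 = 0.4456
  (31 − 28.0978)²/28.0978 = 0.2998
χ² = 0.8356 + 0.5622 + 2.5105 + 1.6889 + 9.7166 + 6.5366 + 0.4456 + 0.2998 = 22.596
df = (4−1)(2−1) = 3. Since 22.596 > 6.251, reject the null hypothesis of independence at α = 0.1.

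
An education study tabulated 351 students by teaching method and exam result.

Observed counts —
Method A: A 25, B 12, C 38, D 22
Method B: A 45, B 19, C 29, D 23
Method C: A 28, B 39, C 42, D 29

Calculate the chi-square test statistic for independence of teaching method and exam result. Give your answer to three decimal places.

19.915

Row totals: 97, 116, 138. Column totals: 98, 70, 109, 74. Grand total N = 351.
Expected counts (row total × column total / N):
  Method A, A: 97×98/351 = 27.08262
  Method A, B: 97×70/351 = 19.34473
  Method A, C: 97×109/351 = 30.12251
  Method A, D: 97×74/351 = 20.45014
  Method B, A: 116×98/351 = 32.38746
  Method B, B: 116×70/351 = 23.13390
  Method B, C: 116×109/351 = 36.02279
  Method B, D: 116×74/351 = 24.45584
  Method C, A: 138×98/351 = 38.52991
  Method C, B: 138×70/351 = 27.52137
  Method C, C: 138×109/351 = 42.85470
  Method C, D: 138×74/351 = 29.09402
Contributions (O − E)²/E:
  (25 − 27.08262)²/27.08262 = 0.1602
  (12 − 19.34473)²/19.34473 = 2.7886
  (38 − 30.12251)²/30.12251 = 2.0601
  (22 − 20.45014)²/20.45014 = 0.1175
  (45 − 32.38746)²/32.38746 = 4.9117
  (19 − 23.13390)²/23.13390 = 0.7387
  (29 − 36.02279)²/36.02279 = 1.3691
  (23 − 24.45584)²/24.45584 = 0.0867
  (28 − 38.52991)²/38.52991 = 2.8777
  (39 − 27.52137)²/27.52137 = 4.7875
  (42 − 42.85470)²/42.85470 = 0.0170
  (29 − 29.09402)²/29.09402 = 0.0003
χ² = 0.1602 + 2.7886 + 2.0601 + 0.1175 + 4.9117 + 0.7387 + 1.3691 + 0.0867 + 2.8777 + 4.7875 + 0.0170 + 0.0003 = 19.915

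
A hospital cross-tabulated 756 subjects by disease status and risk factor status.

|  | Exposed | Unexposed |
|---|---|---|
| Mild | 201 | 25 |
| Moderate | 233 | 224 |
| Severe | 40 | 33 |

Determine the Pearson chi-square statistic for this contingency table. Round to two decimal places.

Row totals: 226, 457, 73. Column totals: 474, 282. Grand total N = 756.
Expected counts (row total × column total / N):
  Mild, Exposed: 226×474/756 = 141.698
  Mild, Unexposed: 226×282/756 = 84.302
  Moderate, Exposed: 457×474/756 = 286.532
  Moderate, Unexposed: 457×282/756 = 170.468
  Severe, Exposed: 73×474/756 = 45.770
  Severe, Unexposed: 73×282/756 = 27.230
Contributions (O − E)²/E:
  (201 − 141.698)²/141.698 = 24.8185
  (25 − 84.302)²/84.302 = 41.7158
  (233 − 286.532)²/286.532 = 10.0012
  (224 − 170.468)²/170.468 = 16.8106
  (40 − 45.770)²/45.770 = 0.7274
  (33 − 27.230)²/27.230 = 1.2227
χ² = 24.8185 + 41.7158 + 10.0012 + 16.8106 + 0.7274 + 1.2227 = 95.30

95.30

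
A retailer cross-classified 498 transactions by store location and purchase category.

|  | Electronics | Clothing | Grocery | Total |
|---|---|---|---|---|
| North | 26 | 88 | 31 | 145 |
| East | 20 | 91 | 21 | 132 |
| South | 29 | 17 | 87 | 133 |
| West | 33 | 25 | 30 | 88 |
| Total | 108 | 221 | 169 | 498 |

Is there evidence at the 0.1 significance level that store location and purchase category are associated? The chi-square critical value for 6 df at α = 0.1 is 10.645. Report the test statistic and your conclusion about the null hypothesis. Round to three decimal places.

Grand total N = 498.
Expected counts (row total × column total / N):
  North, Electronics: 145×108/498 = 31.4458
  North, Clothing: 145×221/498 = 64.3474
  North, Grocery: 145×169/498 = 49.2068
  East, Electronics: 132×108/498 = 28.6265
  East, Clothing: 132×221/498 = 58.5783
  East, Grocery: 132×169/498 = 44.7952
  South, Electronics: 133×108/498 = 28.8434
  South, Clothing: 133×221/498 = 59.0221
  South, Grocery: 133×169/498 = 45.1345
  West, Electronics: 88×108/498 = 19.0843
  West, Clothing: 88×221/498 = 39.0522
  West, Grocery: 88×169/498 = 29.8635
Contributions (O − E)²/E:
  (26 − 31.4458)²/31.4458 = 0.9431
  (88 − 64.3474)²/64.3474 = 8.6941
  (31 − 49.2068)²/49.2068 = 6.7366
  (20 − 28.6265)²/28.6265 = 2.5996
  (91 − 58.5783)²/58.5783 = 17.9446
  (21 − 44.7952)²/44.7952 = 12.6400
  (29 − 28.8434)²/28.8434 = 0.0009
  (17 − 59.0221)²/59.0221 = 29.9186
  (87 − 45.1345)²/45.1345 = 38.8333
  (33 − 19.0843)²/19.0843 = 10.1469
  (25 − 39.0522)²/39.0522 = 5.0564
  (30 − 29.8635)²/29.8635 = 0.0006
χ² = 0.9431 + 8.6941 + 6.7366 + 2.5996 + 17.9446 + 12.6400 + 0.0009 + 29.9186 + 38.8333 + 10.1469 + 5.0564 + 0.0006 = 133.515
df = (4−1)(3−1) = 6. Since 133.515 > 10.645, reject the null hypothesis of independence at α = 0.1.

133.515; reject H₀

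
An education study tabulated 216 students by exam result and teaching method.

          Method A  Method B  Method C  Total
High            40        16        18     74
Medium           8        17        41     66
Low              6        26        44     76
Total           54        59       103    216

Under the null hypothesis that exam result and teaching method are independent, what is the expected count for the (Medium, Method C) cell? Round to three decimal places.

31.472

Row total (Medium) = 66; column total (Method C) = 103; grand total N = 216.
Expected count = (row total × column total) / N = 66 × 103 / 216 = 31.472.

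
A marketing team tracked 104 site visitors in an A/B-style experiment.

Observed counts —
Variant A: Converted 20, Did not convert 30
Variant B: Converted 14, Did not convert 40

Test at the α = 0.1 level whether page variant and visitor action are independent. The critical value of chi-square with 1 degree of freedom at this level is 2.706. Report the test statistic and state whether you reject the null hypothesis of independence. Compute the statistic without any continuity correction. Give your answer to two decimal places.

2.34; fail to reject H₀

Row totals: 50, 54. Column totals: 34, 70. Grand total N = 104.
Expected counts (row total × column total / N):
  Variant A, Converted: 50×34/104 = 16.346
  Variant A, Did not convert: 50×70/104 = 33.654
  Variant B, Converted: 54×34/104 = 17.654
  Variant B, Did not convert: 54×70/104 = 36.346
Contributions (O − E)²/E:
  (20 − 16.346)²/16.346 = 0.8168
  (30 − 33.654)²/33.654 = 0.3967
  (14 − 17.654)²/17.654 = 0.7563
  (40 − 36.346)²/36.346 = 0.3674
χ² = 0.8168 + 0.3967 + 0.7563 + 0.3674 = 2.34
df = (2−1)(2−1) = 1. Since 2.34 < 2.706, fail to reject the null hypothesis of independence at α = 0.1.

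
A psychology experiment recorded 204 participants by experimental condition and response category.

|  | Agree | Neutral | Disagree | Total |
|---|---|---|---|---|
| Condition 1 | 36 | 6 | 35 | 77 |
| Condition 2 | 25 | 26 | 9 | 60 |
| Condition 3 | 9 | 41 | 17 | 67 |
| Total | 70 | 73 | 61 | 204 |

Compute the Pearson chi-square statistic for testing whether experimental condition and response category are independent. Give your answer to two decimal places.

53.98

Grand total N = 204.
Expected counts (row total × column total / N):
  Condition 1, Agree: 77×70/204 = 26.422
  Condition 1, Neutral: 77×73/204 = 27.554
  Condition 1, Disagree: 77×61/204 = 23.025
  Condition 2, Agree: 60×70/204 = 20.588
  Condition 2, Neutral: 60×73/204 = 21.471
  Condition 2, Disagree: 60×61/204 = 17.941
  Condition 3, Agree: 67×70/204 = 22.990
  Condition 3, Neutral: 67×73/204 = 23.975
  Condition 3, Disagree: 67×61/204 = 20.034
Contributions (O − E)²/E:
  (36 − 26.422)²/26.422 = 3.4720
  (6 − 27.554)²/27.554 = 16.8605
  (35 − 23.025)²/23.025 = 6.2280
  (25 − 20.588)²/20.588 = 0.9455
  (26 − 21.471)²/21.471 = 0.9553
  (9 − 17.941)²/17.941 = 4.4558
  (9 − 22.990)²/22.990 = 8.5133
  (41 − 23.975)²/23.975 = 12.0897
  (17 − 20.034)²/20.034 = 0.4595
χ² = 3.4720 + 16.8605 + 6.2280 + 0.9455 + 0.9553 + 4.4558 + 8.5133 + 12.0897 + 0.4595 = 53.98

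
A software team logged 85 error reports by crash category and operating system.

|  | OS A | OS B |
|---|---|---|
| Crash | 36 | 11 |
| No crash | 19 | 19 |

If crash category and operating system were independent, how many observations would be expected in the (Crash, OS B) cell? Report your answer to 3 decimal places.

Row total (Crash) = 47; column total (OS B) = 30; grand total N = 85.
Expected count = (row total × column total) / N = 47 × 30 / 85 = 16.588.

16.588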